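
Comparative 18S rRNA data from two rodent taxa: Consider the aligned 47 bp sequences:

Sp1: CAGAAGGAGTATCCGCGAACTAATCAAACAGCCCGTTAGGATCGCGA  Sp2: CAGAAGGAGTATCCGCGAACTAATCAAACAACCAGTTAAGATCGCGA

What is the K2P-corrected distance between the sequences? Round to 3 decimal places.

0.067

Of 47 sites, 2 differences are transitions and 1 are transversions, so P = 2/47 ≈ 0.042553 and Q = 1/47 ≈ 0.021277.
Under the Kimura two-parameter model, d = −½ ln(1 − 2P − Q) − ¼ ln(1 − 2Q).
1 − 2P − Q = 0.893617, giving −½ ln(0.893617) = 0.056239.
1 − 2Q = 0.957446, giving −¼ ln(0.957446) = 0.010871.
d = 0.056239 + 0.010871 = 0.067110.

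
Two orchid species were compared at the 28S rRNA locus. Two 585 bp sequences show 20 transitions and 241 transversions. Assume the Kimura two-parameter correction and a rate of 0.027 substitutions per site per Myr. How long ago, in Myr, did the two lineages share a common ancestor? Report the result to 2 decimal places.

14.10

P = 20/585 ≈ 0.034188 and Q = 241/585 ≈ 0.411966.
Under the Kimura two-parameter model, d = −½ ln(1 − 2P − Q) − ¼ ln(1 − 2Q).
1 − 2P − Q = 0.519658, giving −½ ln(0.519658) = 0.327292.
1 − 2Q = 0.176068, giving −¼ ln(0.176068) = 0.434221.
d = 0.327292 + 0.434221 = 0.761513.
Under a molecular clock d = 2μt, so t = d/(2μ) = 0.761513 / (2 × 0.027) = 14.10 Myr.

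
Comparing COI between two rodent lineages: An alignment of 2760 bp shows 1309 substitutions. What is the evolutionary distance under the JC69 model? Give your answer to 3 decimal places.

0.751

p = 1309/2760 ≈ 0.474275.
d = −(3/4) ln(1 − 4p/3) = −0.75 ln(1 − 0.632367) = −0.75 ln(0.367633)
  = −0.75 × (-1.000670) = 0.750503 substitutions/site.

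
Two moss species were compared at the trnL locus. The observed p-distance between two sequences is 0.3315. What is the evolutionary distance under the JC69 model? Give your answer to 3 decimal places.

d = −(3/4) ln(1 − 4p/3) = −0.75 ln(1 − 0.442) = −0.75 ln(0.558)
  = −0.75 × (-0.583396) = 0.437547 substitutions/site.

0.438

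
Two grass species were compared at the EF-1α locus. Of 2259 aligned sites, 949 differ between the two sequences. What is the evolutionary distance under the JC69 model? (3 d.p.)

p = 949/2259 ≈ 0.420097.
d = −(3/4) ln(1 − 4p/3) = −0.75 ln(1 − 0.560129) = −0.75 ln(0.439871)
  = −0.75 × (-0.821274) = 0.615956 substitutions/site.

0.616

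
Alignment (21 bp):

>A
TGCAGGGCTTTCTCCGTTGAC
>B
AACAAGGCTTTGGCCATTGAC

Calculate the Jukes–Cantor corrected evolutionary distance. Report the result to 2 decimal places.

0.36

The sequences differ at 6 of 21 sites (1, 2, 5, 12, 13, 16), so p = 6/21 ≈ 0.285714.
d = −(3/4) ln(1 − 4p/3) = −0.75 ln(1 − 0.380952) = −0.75 ln(0.619048)
  = −0.75 × (-0.479572) = 0.359679 substitutions/site.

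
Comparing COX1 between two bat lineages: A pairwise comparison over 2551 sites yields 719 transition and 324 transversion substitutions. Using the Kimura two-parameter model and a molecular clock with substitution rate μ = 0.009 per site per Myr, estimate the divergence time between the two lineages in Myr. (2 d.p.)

36.67

P = 719/2551 ≈ 0.28185 and Q = 324/2551 ≈ 0.127009.
Under the Kimura two-parameter model, d = −½ ln(1 − 2P − Q) − ¼ ln(1 − 2Q).
1 − 2P − Q = 0.309291, giving −½ ln(0.309291) = 0.586736.
1 − 2Q = 0.745982, giving −¼ ln(0.745982) = 0.073263.
d = 0.586736 + 0.073263 = 0.659999.
Under a molecular clock d = 2μt, so t = d/(2μ) = 0.659999 / (2 × 0.009) = 36.67 Myr.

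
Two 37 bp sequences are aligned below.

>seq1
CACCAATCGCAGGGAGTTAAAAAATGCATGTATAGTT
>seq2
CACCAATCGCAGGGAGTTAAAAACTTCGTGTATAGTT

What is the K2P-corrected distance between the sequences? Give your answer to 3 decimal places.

Of 37 sites, 1 differences are transitions and 2 are transversions, so P = 1/37 ≈ 0.027027 and Q = 2/37 ≈ 0.054054.
Under the Kimura two-parameter model, d = −½ ln(1 − 2P − Q) − ¼ ln(1 − 2Q).
1 − 2P − Q = 0.891892, giving −½ ln(0.891892) = 0.057205.
1 − 2Q = 0.891892, giving −¼ ln(0.891892) = 0.028603.
d = 0.057205 + 0.028603 = 0.085808.

0.086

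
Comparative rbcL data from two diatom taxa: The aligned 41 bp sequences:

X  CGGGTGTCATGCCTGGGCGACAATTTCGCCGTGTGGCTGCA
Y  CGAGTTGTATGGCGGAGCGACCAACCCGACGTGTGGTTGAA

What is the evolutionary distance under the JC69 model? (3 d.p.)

0.456

The sequences differ at 14 of 41 sites, so p = 14/41 ≈ 0.341463.
d = −(3/4) ln(1 − 4p/3) = −0.75 ln(1 − 0.455284) = −0.75 ln(0.544716)
  = −0.75 × (-0.607491) = 0.455618 substitutions/site.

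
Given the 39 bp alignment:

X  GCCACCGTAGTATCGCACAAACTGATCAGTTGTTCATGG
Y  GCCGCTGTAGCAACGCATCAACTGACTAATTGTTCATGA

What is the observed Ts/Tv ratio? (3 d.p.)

Transitions are A↔G and C↔T; transversions are all other mismatches.
Transitions: 8. Transversions: 2.
R = 8/2 = 4.000.

4.000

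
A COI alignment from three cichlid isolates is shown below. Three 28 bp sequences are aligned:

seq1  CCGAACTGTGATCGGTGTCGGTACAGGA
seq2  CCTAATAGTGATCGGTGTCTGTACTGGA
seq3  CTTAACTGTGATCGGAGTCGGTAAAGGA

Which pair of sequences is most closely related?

seq1 and seq3

seq1–seq2: 5/28 differ, p = 0.179, d = 0.204.
seq1–seq3: 4/28 differ, p = 0.143, d = 0.158.
seq2–seq3: 7/28 differ, p = 0.250, d = 0.304.
The smallest distance is between seq1 and seq3.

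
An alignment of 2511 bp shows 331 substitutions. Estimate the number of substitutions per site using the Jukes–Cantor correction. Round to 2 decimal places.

p = 331/2511 ≈ 0.13182.
d = −(3/4) ln(1 − 4p/3) = −0.75 ln(1 − 0.17576) = −0.75 ln(0.82424)
  = −0.75 × (-0.193294) = 0.144971 substitutions/site.

0.14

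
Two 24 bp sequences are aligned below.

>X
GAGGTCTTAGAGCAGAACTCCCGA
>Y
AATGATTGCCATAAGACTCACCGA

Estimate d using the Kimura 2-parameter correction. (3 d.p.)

Of 24 sites, 4 differences are transitions and 9 are transversions, so P = 4/24 ≈ 0.166667 and Q = 9/24 = 0.375.
Under the Kimura two-parameter model, d = −½ ln(1 − 2P − Q) − ¼ ln(1 − 2Q).
1 − 2P − Q = 0.291666, giving −½ ln(0.291666) = 0.616073.
1 − 2Q = 0.25, giving −¼ ln(0.25) = 0.346574.
d = 0.616073 + 0.346574 = 0.962647.

0.963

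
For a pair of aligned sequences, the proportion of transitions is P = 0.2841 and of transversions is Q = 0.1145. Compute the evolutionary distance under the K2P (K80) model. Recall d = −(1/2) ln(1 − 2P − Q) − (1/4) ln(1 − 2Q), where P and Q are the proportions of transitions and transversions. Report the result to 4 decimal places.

Under the Kimura two-parameter model, d = −½ ln(1 − 2P − Q) − ¼ ln(1 − 2Q).
1 − 2P − Q = 0.3173, giving −½ ln(0.3173) = 0.573954.
1 − 2Q = 0.771, giving −¼ ln(0.771) = 0.065017.
d = 0.573954 + 0.065017 = 0.638971.

0.6390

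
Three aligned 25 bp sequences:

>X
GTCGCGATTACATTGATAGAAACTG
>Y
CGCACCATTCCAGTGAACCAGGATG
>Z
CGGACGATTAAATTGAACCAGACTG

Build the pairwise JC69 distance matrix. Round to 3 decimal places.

X–Y: 12/25 sites differ → p = 0.48, d = −0.75 ln(1 − 0.64) = 0.766238 ≈ 0.766.
X–Z: 9/25 sites differ → p = 0.36, d = −0.75 ln(1 − 0.48) = 0.490445 ≈ 0.490.
Y–Z: 7/25 sites differ → p = 0.28, d = −0.75 ln(1 − 0.373333) = 0.350505 ≈ 0.351.

d(X,Y) = 0.766, d(X,Z) = 0.490, d(Y,Z) = 0.351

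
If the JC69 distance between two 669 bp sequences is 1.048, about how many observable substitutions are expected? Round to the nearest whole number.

Invert JC69: p = (3/4)(1 − e^(−4d/3)) = 0.75 × (1 − e^(-1.397333)) = 0.75 × (1 − 0.247256) = 0.564558.
Expected differing sites = pL ≈ 0.564558 × 669 = 377.689302 ≈ 378.

378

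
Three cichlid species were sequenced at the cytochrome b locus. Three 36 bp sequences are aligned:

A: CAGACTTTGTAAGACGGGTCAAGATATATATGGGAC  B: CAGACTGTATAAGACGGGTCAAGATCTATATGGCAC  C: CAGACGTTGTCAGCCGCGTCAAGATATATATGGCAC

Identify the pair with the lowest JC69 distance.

A and B

A–B: 4/36 differ, p = 0.111, d = 0.120.
A–C: 5/36 differ, p = 0.139, d = 0.154.
B–C: 7/36 differ, p = 0.194, d = 0.225.
The smallest distance is between A and B.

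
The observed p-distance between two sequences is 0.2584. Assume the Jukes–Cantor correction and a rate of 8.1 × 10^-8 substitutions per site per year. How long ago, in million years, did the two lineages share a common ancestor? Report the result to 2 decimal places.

d = −(3/4) ln(1 − 4p/3) = −0.75 ln(1 − 0.344533) = −0.75 ln(0.655467)
  = −0.75 × (-0.422407) = 0.316805 substitutions/site.
Under a molecular clock d = 2μt, so t = d/(2μ) = 0.316805 / (2 × 8.1 × 10^-8) = 1.96 million years.

1.96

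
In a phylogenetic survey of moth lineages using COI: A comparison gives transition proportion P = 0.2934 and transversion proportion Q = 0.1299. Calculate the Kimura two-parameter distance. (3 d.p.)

Under the Kimura two-parameter model, d = −½ ln(1 − 2P − Q) − ¼ ln(1 − 2Q).
1 − 2P − Q = 0.2833, giving −½ ln(0.2833) = 0.630624.
1 − 2Q = 0.7402, giving −¼ ln(0.7402) = 0.075209.
d = 0.630624 + 0.075209 = 0.705833.

0.706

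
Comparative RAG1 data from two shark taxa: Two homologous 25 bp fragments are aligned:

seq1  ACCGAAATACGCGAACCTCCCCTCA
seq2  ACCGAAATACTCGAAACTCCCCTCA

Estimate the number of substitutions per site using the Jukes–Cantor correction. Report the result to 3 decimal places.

The sequences differ at 2 of 25 sites (11, 16), so p = 2/25 = 0.08.
d = −(3/4) ln(1 − 4p/3) = −0.75 ln(1 − 0.106667) = −0.75 ln(0.893333)
  = −0.75 × (-0.112796) = 0.084597 substitutions/site.

0.085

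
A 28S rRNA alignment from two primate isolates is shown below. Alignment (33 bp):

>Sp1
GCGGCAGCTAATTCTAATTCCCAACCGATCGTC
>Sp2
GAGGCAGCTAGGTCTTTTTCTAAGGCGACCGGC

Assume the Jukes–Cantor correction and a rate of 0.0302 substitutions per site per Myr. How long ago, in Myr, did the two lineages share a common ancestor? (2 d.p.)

7.30

The sequences differ at 11 of 33 sites, so p = 11/33 ≈ 0.333333.
d = −(3/4) ln(1 − 4p/3) = −0.75 ln(1 − 0.444444) = −0.75 ln(0.555556)
  = −0.75 × (-0.587786) = 0.440840 substitutions/site.
Under a molecular clock d = 2μt, so t = d/(2μ) = 0.440840 / (2 × 0.0302) = 7.30 Myr.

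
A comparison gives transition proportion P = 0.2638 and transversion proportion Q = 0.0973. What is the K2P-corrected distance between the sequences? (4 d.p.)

Under the Kimura two-parameter model, d = −½ ln(1 − 2P − Q) − ¼ ln(1 − 2Q).
1 − 2P − Q = 0.3751, giving −½ ln(0.3751) = 0.490281.
1 − 2Q = 0.8054, giving −¼ ln(0.8054) = 0.054104.
d = 0.490281 + 0.054104 = 0.544385.

0.5444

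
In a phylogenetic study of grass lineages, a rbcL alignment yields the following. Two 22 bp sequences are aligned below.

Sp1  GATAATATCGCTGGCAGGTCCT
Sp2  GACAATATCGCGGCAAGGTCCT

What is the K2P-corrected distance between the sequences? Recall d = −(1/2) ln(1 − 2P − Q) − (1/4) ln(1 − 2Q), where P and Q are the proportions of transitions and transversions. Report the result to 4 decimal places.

Of 22 sites, 1 differences are transitions and 3 are transversions, so P = 1/22 ≈ 0.045455 and Q = 3/22 ≈ 0.136364.
Under the Kimura two-parameter model, d = −½ ln(1 − 2P − Q) − ¼ ln(1 − 2Q).
1 − 2P − Q = 0.772726, giving −½ ln(0.772726) = 0.128915.
1 − 2Q = 0.727272, giving −¼ ln(0.727272) = 0.079614.
d = 0.128915 + 0.079614 = 0.208529.

0.2085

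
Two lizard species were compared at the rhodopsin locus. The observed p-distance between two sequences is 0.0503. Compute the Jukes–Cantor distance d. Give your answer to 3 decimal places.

d = −(3/4) ln(1 − 4p/3) = −0.75 ln(1 − 0.067067) = −0.75 ln(0.932933)
  = −0.75 × (-0.069422) = 0.052067 substitutions/site.

0.052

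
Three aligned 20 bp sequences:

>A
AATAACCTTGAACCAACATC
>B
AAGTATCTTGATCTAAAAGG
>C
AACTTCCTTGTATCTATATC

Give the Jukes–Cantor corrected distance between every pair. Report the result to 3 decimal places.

A–B: 8/20 sites differ → p = 0.4, d = −0.75 ln(1 − 0.533333) = 0.571605 ≈ 0.572.
A–C: 7/20 sites differ → p = 0.35, d = −0.75 ln(1 − 0.466667) = 0.471457 ≈ 0.471.
B–C: 11/20 sites differ → p = 0.55, d = −0.75 ln(1 − 0.733333) = 0.991316 ≈ 0.991.

d(A,B) = 0.572, d(A,C) = 0.471, d(B,C) = 0.991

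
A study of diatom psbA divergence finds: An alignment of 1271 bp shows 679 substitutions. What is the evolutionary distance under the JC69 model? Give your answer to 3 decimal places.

p = 679/1271 ≈ 0.534225.
d = −(3/4) ln(1 − 4p/3) = −0.75 ln(1 − 0.7123) = −0.75 ln(0.2877)
  = −0.75 × (-1.245837) = 0.934378 substitutions/site.

0.934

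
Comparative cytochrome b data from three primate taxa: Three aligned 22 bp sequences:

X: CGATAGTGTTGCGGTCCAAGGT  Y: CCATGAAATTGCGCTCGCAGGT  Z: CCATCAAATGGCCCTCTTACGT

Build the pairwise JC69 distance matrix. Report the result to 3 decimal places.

d(X,Y) = 0.497, d(X,Z) = 0.824, d(Y,Z) = 0.339

X–Y: 8/22 sites differ → p ≈ 0.363636, d = −0.75 ln(1 − 0.484848) = 0.497470 ≈ 0.497.
X–Z: 11/22 sites differ → p = 0.5, d = −0.75 ln(1 − 0.666667) = 0.823960 ≈ 0.824.
Y–Z: 6/22 sites differ → p ≈ 0.272727, d = −0.75 ln(1 − 0.363636) = 0.338988 ≈ 0.339.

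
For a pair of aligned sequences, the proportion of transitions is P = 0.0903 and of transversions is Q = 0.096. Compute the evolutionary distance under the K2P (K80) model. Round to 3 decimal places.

0.215

Under the Kimura two-parameter model, d = −½ ln(1 − 2P − Q) − ¼ ln(1 − 2Q).
1 − 2P − Q = 0.7234, giving −½ ln(0.7234) = 0.161896.
1 − 2Q = 0.808, giving −¼ ln(0.808) = 0.053298.
d = 0.161896 + 0.053298 = 0.215194.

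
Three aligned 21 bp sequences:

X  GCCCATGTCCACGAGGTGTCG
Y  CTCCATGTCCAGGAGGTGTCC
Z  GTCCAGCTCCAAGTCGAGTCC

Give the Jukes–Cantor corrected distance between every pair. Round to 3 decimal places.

X–Y: 4/21 sites differ → p ≈ 0.190476, d = −0.75 ln(1 − 0.253968) = 0.219740 ≈ 0.220.
X–Z: 8/21 sites differ → p ≈ 0.380952, d = −0.75 ln(1 − 0.507936) = 0.531860 ≈ 0.532.
Y–Z: 7/21 sites differ → p ≈ 0.333333, d = −0.75 ln(1 − 0.444444) = 0.440839 ≈ 0.441.

d(X,Y) = 0.220, d(X,Z) = 0.532, d(Y,Z) = 0.441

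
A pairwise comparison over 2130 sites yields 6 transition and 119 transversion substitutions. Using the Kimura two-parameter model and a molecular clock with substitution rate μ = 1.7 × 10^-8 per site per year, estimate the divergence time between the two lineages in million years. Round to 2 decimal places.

P = 6/2130 ≈ 0.002817 and Q = 119/2130 ≈ 0.055869.
Under the Kimura two-parameter model, d = −½ ln(1 − 2P − Q) − ¼ ln(1 − 2Q).
1 − 2P − Q = 0.938497, giving −½ ln(0.938497) = 0.031738.
1 − 2Q = 0.888262, giving −¼ ln(0.888262) = 0.029622.
d = 0.031738 + 0.029622 = 0.061360.
Under a molecular clock d = 2μt, so t = d/(2μ) = 0.061360 / (2 × 1.7 × 10^-8) = 1.80 million years.

1.80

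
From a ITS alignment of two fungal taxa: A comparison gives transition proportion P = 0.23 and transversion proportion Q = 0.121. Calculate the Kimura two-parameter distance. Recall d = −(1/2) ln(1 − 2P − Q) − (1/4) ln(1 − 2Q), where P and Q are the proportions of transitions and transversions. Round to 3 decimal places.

Under the Kimura two-parameter model, d = −½ ln(1 − 2P − Q) − ¼ ln(1 − 2Q).
1 − 2P − Q = 0.419, giving −½ ln(0.419) = 0.434942.
1 − 2Q = 0.758, giving −¼ ln(0.758) = 0.069268.
d = 0.434942 + 0.069268 = 0.504210.

0.504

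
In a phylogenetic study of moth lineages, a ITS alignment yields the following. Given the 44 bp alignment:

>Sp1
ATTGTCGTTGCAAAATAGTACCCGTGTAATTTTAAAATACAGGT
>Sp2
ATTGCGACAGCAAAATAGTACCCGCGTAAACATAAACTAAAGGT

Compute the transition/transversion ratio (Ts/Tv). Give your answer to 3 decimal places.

0.833

Transitions are A↔G and C↔T; transversions are all other mismatches.
Transitions: 5. Transversions: 6.
R = 5/6 = 0.833333… ≈ 0.833 (to 3 d.p.).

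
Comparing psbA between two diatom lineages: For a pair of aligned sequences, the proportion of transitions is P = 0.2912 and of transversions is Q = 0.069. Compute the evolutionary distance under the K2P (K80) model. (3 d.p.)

Under the Kimura two-parameter model, d = −½ ln(1 − 2P − Q) − ¼ ln(1 − 2Q).
1 − 2P − Q = 0.3486, giving −½ ln(0.3486) = 0.526915.
1 − 2Q = 0.862, giving −¼ ln(0.862) = 0.037125.
d = 0.526915 + 0.037125 = 0.564040.

0.564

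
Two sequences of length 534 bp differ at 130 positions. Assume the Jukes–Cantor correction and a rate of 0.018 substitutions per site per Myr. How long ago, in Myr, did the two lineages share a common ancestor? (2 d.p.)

p = 130/534 ≈ 0.243446.
d = −(3/4) ln(1 − 4p/3) = −0.75 ln(1 − 0.324595) = −0.75 ln(0.675405)
  = −0.75 × (-0.392443) = 0.294332 substitutions/site.
Under a molecular clock d = 2μt, so t = d/(2μ) = 0.294332 / (2 × 0.018) = 8.18 Myr.

8.18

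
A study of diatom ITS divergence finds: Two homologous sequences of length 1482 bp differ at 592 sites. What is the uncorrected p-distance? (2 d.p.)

0.40

p = 592/1482 = 0.399460… ≈ 0.40 (to 2 d.p.).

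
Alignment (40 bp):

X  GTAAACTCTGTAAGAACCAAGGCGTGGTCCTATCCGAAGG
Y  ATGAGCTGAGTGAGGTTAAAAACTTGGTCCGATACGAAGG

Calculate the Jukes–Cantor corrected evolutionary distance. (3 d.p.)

0.520

The sequences differ at 15 of 40 sites, so p = 15/40 = 0.375.
d = −(3/4) ln(1 − 4p/3) = −0.75 ln(1 − 0.5) = −0.75 ln(0.5)
  = −0.75 × (-0.693147) = 0.519860 substitutions/site.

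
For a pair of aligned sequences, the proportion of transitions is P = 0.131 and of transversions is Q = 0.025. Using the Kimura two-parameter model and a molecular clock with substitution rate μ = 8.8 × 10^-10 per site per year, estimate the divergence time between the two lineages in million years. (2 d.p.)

103.39

Under the Kimura two-parameter model, d = −½ ln(1 − 2P − Q) − ¼ ln(1 − 2Q).
1 − 2P − Q = 0.713, giving −½ ln(0.713) = 0.169137.
1 − 2Q = 0.95, giving −¼ ln(0.95) = 0.012823.
d = 0.169137 + 0.012823 = 0.181960.
Under a molecular clock d = 2μt, so t = d/(2μ) = 0.181960 / (2 × 8.8 × 10^-10) = 103.39 million years.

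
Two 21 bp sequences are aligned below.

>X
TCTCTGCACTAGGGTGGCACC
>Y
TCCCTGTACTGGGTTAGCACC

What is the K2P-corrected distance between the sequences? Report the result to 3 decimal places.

0.305

Of 21 sites, 4 differences are transitions and 1 are transversions, so P = 4/21 ≈ 0.190476 and Q = 1/21 ≈ 0.047619.
Under the Kimura two-parameter model, d = −½ ln(1 − 2P − Q) − ¼ ln(1 − 2Q).
1 − 2P − Q = 0.571429, giving −½ ln(0.571429) = 0.279808.
1 − 2Q = 0.904762, giving −¼ ln(0.904762) = 0.025021.
d = 0.279808 + 0.025021 = 0.304829.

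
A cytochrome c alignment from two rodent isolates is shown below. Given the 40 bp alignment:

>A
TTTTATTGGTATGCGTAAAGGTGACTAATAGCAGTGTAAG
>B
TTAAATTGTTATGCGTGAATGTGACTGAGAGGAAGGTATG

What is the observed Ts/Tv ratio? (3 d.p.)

0.375

Transitions are A↔G and C↔T; transversions are all other mismatches.
Transitions: 3. Transversions: 8.
R = 3/8 = 0.375.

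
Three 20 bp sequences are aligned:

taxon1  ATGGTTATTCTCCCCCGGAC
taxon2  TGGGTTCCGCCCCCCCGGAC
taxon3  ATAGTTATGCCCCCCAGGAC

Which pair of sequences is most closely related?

taxon1–taxon2: 6/20 differ, p = 0.300, d = 0.383.
taxon1–taxon3: 4/20 differ, p = 0.200, d = 0.233.
taxon2–taxon3: 6/20 differ, p = 0.300, d = 0.383.
The smallest distance is between taxon1 and taxon3.

taxon1 and taxon3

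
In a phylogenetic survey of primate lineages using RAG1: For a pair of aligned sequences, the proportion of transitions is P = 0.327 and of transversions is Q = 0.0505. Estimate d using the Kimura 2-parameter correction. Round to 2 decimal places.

Under the Kimura two-parameter model, d = −½ ln(1 − 2P − Q) − ¼ ln(1 − 2Q).
1 − 2P − Q = 0.2955, giving −½ ln(0.2955) = 0.609543.
1 − 2Q = 0.899, giving −¼ ln(0.899) = 0.026618.
d = 0.609543 + 0.026618 = 0.636161.

0.64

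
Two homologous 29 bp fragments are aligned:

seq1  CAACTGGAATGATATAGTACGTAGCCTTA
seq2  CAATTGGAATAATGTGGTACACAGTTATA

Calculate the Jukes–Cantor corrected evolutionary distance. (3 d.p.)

0.401

The sequences differ at 9 of 29 sites (4, 11, 14, 16, 21, 22, 25, 26, 27), so p = 9/29 ≈ 0.310345.
d = −(3/4) ln(1 − 4p/3) = −0.75 ln(1 − 0.413793) = −0.75 ln(0.586207)
  = −0.75 × (-0.534082) = 0.400562 substitutions/site.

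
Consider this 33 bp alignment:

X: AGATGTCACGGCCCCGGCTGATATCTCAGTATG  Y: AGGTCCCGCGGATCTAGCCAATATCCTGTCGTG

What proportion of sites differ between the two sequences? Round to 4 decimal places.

The sequences differ at 16 of 33 positions.
p = 16/33 = 0.484848… ≈ 0.4848 (to 4 d.p.).

0.4848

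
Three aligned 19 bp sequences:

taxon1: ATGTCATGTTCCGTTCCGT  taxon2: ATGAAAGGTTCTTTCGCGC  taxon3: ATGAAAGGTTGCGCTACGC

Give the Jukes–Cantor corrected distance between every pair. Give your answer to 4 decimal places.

taxon1–taxon2: 8/19 sites differ → p ≈ 0.421053, d = −0.75 ln(1 − 0.561404) = 0.618132 ≈ 0.6181.
taxon1–taxon3: 7/19 sites differ → p ≈ 0.368421, d = −0.75 ln(1 − 0.491228) = 0.506816 ≈ 0.5068.
taxon2–taxon3: 6/19 sites differ → p ≈ 0.315789, d = −0.75 ln(1 − 0.421052) = 0.409907 ≈ 0.4099.

d(taxon1,taxon2) = 0.6181, d(taxon1,taxon3) = 0.5068, d(taxon2,taxon3) = 0.4099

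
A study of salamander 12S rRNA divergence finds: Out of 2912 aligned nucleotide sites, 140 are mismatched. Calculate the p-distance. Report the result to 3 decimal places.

p = 140/2912 = 0.048076… ≈ 0.048 (to 3 d.p.).

0.048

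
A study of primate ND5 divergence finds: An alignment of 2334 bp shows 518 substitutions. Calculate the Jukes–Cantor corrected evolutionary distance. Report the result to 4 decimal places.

p = 518/2334 ≈ 0.221937.
d = −(3/4) ln(1 − 4p/3) = −0.75 ln(1 − 0.295916) = −0.75 ln(0.704084)
  = −0.75 × (-0.350858) = 0.263144 substitutions/site.

0.2631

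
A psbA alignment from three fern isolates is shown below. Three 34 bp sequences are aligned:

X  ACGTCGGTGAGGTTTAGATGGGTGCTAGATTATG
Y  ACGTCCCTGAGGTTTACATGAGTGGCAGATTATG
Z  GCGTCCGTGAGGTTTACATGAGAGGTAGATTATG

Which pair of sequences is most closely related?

Y and Z

X–Y: 6/34 differ, p = 0.176, d = 0.201.
X–Z: 6/34 differ, p = 0.176, d = 0.201.
Y–Z: 4/34 differ, p = 0.118, d = 0.128.
The smallest distance is between Y and Z.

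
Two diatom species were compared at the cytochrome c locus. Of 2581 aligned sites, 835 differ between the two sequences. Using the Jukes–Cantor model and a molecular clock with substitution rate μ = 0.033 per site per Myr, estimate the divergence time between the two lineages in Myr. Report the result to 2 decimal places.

p = 835/2581 ≈ 0.323518.
d = −(3/4) ln(1 − 4p/3) = −0.75 ln(1 − 0.431357) = −0.75 ln(0.568643)
  = −0.75 × (-0.564502) = 0.423377 substitutions/site.
Under a molecular clock d = 2μt, so t = d/(2μ) = 0.423377 / (2 × 0.033) = 6.41 Myr.

6.41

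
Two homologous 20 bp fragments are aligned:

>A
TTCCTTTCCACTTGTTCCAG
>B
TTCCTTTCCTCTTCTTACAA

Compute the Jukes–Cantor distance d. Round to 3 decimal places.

The sequences differ at 4 of 20 sites (10, 14, 17, 20), so p = 4/20 = 0.2.
d = −(3/4) ln(1 − 4p/3) = −0.75 ln(1 − 0.266667) = −0.75 ln(0.733333)
  = −0.75 × (-0.310155) = 0.232616 substitutions/site.

0.233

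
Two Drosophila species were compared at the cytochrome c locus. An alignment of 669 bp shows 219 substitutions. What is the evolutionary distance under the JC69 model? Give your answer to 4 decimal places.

0.4302

p = 219/669 ≈ 0.327354.
d = −(3/4) ln(1 − 4p/3) = −0.75 ln(1 − 0.436472) = −0.75 ln(0.563528)
  = −0.75 × (-0.573538) = 0.430154 substitutions/site.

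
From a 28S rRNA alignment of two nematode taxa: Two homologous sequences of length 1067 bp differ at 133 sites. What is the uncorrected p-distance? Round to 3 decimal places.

p = 133/1067 = 0.124648… ≈ 0.125 (to 3 d.p.).

0.125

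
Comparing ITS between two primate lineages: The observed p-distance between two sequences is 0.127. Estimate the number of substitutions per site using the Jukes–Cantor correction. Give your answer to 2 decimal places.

d = −(3/4) ln(1 − 4p/3) = −0.75 ln(1 − 0.169333) = −0.75 ln(0.830667)
  = −0.75 × (-0.185526) = 0.139145 substitutions/site.

0.14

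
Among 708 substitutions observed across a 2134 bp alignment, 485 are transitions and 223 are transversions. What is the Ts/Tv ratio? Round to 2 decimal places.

2.17

R = 485/223 = 2.174887… ≈ 2.17 (to 2 d.p.).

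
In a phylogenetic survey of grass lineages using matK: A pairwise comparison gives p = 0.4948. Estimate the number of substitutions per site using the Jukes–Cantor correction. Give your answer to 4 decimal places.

d = −(3/4) ln(1 − 4p/3) = −0.75 ln(1 − 0.659733) = −0.75 ln(0.340267)
  = −0.75 × (-1.078025) = 0.808519 substitutions/site.

0.8085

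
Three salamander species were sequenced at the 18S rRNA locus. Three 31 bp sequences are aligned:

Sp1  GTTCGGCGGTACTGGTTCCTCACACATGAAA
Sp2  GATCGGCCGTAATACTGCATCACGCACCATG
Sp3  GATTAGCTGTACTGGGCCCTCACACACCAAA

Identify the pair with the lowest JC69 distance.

Sp1 and Sp3

Sp1–Sp2: 12/31 differ, p = 0.387, d = 0.544.
Sp1–Sp3: 8/31 differ, p = 0.258, d = 0.316.
Sp2–Sp3: 12/31 differ, p = 0.387, d = 0.544.
The smallest distance is between Sp1 and Sp3.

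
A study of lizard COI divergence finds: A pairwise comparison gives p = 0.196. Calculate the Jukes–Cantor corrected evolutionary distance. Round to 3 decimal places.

d = −(3/4) ln(1 − 4p/3) = −0.75 ln(1 − 0.261333) = −0.75 ln(0.738667)
  = −0.75 × (-0.302908) = 0.227181 substitutions/site.

0.227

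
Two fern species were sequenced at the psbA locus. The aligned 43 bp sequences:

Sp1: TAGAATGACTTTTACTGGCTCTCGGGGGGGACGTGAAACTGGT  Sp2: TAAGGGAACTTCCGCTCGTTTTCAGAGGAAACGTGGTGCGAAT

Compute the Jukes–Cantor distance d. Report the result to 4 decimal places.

0.7899

The sequences differ at 21 of 43 sites, so p = 21/43 ≈ 0.488372.
d = −(3/4) ln(1 − 4p/3) = −0.75 ln(1 − 0.651163) = −0.75 ln(0.348837)
  = −0.75 × (-1.053151) = 0.789863 substitutions/site.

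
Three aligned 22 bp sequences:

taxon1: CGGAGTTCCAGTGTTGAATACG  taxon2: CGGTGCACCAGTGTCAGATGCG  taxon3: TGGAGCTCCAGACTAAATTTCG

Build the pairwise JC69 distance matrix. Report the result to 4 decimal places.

d(taxon1,taxon2) = 0.4141, d(taxon1,taxon3) = 0.4975, d(taxon2,taxon3) = 0.5913

taxon1–taxon2: 7/22 sites differ → p ≈ 0.318182, d = −0.75 ln(1 − 0.424243) = 0.414052 ≈ 0.4141.
taxon1–taxon3: 8/22 sites differ → p ≈ 0.363636, d = −0.75 ln(1 − 0.484848) = 0.497470 ≈ 0.4975.
taxon2–taxon3: 9/22 sites differ → p ≈ 0.409091, d = −0.75 ln(1 − 0.545455) = 0.591344 ≈ 0.5913.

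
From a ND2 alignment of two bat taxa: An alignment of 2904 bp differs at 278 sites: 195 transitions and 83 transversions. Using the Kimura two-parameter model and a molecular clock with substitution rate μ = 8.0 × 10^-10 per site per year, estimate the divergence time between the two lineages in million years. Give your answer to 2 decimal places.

64.76

P = 195/2904 ≈ 0.067149 and Q = 83/2904 ≈ 0.028581.
Under the Kimura two-parameter model, d = −½ ln(1 − 2P − Q) − ¼ ln(1 − 2Q).
1 − 2P − Q = 0.837121, giving −½ ln(0.837121) = 0.088893.
1 − 2Q = 0.942838, giving −¼ ln(0.942838) = 0.014715.
d = 0.088893 + 0.014715 = 0.103608.
Under a molecular clock d = 2μt, so t = d/(2μ) = 0.103608 / (2 × 8.0 × 10^-10) = 64.76 million years.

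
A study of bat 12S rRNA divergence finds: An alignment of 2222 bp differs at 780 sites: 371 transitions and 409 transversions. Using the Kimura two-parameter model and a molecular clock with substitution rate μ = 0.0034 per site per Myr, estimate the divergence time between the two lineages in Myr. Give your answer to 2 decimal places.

70.54

P = 371/2222 ≈ 0.166967 and Q = 409/2222 ≈ 0.184068.
Under the Kimura two-parameter model, d = −½ ln(1 − 2P − Q) − ¼ ln(1 − 2Q).
1 − 2P − Q = 0.481998, giving −½ ln(0.481998) = 0.364908.
1 − 2Q = 0.631864, giving −¼ ln(0.631864) = 0.114770.
d = 0.364908 + 0.114770 = 0.479678.
Under a molecular clock d = 2μt, so t = d/(2μ) = 0.479678 / (2 × 0.0034) = 70.54 Myr.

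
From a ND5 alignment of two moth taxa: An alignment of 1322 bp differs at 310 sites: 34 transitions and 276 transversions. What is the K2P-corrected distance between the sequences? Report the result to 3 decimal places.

0.286

P = 34/1322 ≈ 0.025719 and Q = 276/1322 ≈ 0.208775.
Under the Kimura two-parameter model, d = −½ ln(1 − 2P − Q) − ¼ ln(1 − 2Q).
1 − 2P − Q = 0.739787, giving −½ ln(0.739787) = 0.150696.
1 − 2Q = 0.58245, giving −¼ ln(0.58245) = 0.135128.
d = 0.150696 + 0.135128 = 0.285824.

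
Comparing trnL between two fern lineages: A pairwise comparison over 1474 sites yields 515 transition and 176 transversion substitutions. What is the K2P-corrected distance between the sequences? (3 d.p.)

P = 515/1474 ≈ 0.349389 and Q = 176/1474 ≈ 0.119403.
Under the Kimura two-parameter model, d = −½ ln(1 − 2P − Q) − ¼ ln(1 − 2Q).
1 − 2P − Q = 0.181819, giving −½ ln(0.181819) = 0.852372.
1 − 2Q = 0.761194, giving −¼ ln(0.761194) = 0.068217.
d = 0.852372 + 0.068217 = 0.920589.

0.921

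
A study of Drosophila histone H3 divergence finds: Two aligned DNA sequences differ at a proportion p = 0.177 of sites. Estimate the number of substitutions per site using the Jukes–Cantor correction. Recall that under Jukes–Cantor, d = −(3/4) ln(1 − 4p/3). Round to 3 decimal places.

0.202

d = −(3/4) ln(1 − 4p/3) = −0.75 ln(1 − 0.236) = −0.75 ln(0.764)
  = −0.75 × (-0.269187) = 0.201890 substitutions/site.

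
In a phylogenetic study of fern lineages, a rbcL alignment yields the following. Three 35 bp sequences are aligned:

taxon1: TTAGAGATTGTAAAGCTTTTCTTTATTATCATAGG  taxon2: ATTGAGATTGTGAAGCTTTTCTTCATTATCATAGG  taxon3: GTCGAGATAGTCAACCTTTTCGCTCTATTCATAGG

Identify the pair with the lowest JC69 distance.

taxon1 and taxon2

taxon1–taxon2: 4/35 differ, p = 0.114, d = 0.124.
taxon1–taxon3: 10/35 differ, p = 0.286, d = 0.360.
taxon2–taxon3: 11/35 differ, p = 0.314, d = 0.407.
The smallest distance is between taxon1 and taxon2.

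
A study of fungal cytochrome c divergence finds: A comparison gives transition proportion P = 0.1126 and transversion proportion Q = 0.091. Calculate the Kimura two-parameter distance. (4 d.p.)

Under the Kimura two-parameter model, d = −½ ln(1 − 2P − Q) − ¼ ln(1 − 2Q).
1 − 2P − Q = 0.6838, giving −½ ln(0.6838) = 0.190045.
1 − 2Q = 0.818, giving −¼ ln(0.818) = 0.050223.
d = 0.190045 + 0.050223 = 0.240268.

0.2403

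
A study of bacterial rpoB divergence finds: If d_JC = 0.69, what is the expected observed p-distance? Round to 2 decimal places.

0.45

p = (3/4)(1 − e^(−4d/3)) = 0.75 × (1 − e^(-0.92)) = 0.75 × (1 − 0.398519) = 0.451111.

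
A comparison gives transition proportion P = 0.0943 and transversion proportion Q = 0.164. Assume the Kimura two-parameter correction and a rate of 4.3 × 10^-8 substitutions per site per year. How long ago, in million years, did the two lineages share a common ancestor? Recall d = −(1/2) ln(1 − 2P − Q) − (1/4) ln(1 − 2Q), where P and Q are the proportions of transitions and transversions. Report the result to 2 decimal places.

3.68

Under the Kimura two-parameter model, d = −½ ln(1 − 2P − Q) − ¼ ln(1 − 2Q).
1 − 2P − Q = 0.6474, giving −½ ln(0.6474) = 0.217395.
1 − 2Q = 0.672, giving −¼ ln(0.672) = 0.099374.
d = 0.217395 + 0.099374 = 0.316769.
Under a molecular clock d = 2μt, so t = d/(2μ) = 0.316769 / (2 × 4.3 × 10^-8) = 3.68 million years.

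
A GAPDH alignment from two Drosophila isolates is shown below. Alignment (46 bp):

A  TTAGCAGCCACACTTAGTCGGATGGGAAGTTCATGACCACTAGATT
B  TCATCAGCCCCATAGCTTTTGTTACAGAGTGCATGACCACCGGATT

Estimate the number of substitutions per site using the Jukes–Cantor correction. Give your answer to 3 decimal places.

The sequences differ at 18 of 46 sites, so p = 18/46 ≈ 0.391304.
d = −(3/4) ln(1 − 4p/3) = −0.75 ln(1 − 0.521739) = −0.75 ln(0.478261)
  = −0.75 × (-0.737599) = 0.553199 substitutions/site.

0.553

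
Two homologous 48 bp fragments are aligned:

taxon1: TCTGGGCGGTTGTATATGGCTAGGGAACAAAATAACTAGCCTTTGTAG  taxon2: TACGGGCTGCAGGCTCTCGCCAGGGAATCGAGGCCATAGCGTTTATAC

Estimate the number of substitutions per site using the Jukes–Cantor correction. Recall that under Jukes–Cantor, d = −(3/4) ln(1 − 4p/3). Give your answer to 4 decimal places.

0.6566

The sequences differ at 21 of 48 sites, so p = 21/48 = 0.4375.
d = −(3/4) ln(1 − 4p/3) = −0.75 ln(1 − 0.583333) = −0.75 ln(0.416667)
  = −0.75 × (-0.875468) = 0.656601 substitutions/site.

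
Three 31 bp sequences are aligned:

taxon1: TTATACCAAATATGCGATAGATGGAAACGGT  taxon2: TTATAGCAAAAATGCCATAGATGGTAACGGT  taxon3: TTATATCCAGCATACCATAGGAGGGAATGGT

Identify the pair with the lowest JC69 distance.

taxon1 and taxon2

taxon1–taxon2: 4/31 differ, p = 0.129, d = 0.142.
taxon1–taxon3: 10/31 differ, p = 0.323, d = 0.422.
taxon2–taxon3: 9/31 differ, p = 0.290, d = 0.367.
The smallest distance is between taxon1 and taxon2.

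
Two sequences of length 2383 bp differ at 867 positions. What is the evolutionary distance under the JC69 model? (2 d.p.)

p = 867/2383 ≈ 0.363827.
d = −(3/4) ln(1 − 4p/3) = −0.75 ln(1 − 0.485103) = −0.75 ln(0.514897)
  = −0.75 × (-0.663788) = 0.497841 substitutions/site.

0.50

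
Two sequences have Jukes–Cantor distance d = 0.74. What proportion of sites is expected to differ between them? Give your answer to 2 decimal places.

0.47

p = (3/4)(1 − e^(−4d/3)) = 0.75 × (1 − e^(-0.986667)) = 0.75 × (1 − 0.372817) = 0.470387.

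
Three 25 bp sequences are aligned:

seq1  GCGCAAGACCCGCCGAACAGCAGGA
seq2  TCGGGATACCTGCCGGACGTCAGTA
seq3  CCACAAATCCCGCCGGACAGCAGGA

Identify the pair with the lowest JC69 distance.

seq1–seq2: 9/25 differ, p = 0.360, d = 0.490.
seq1–seq3: 5/25 differ, p = 0.200, d = 0.233.
seq2–seq3: 10/25 differ, p = 0.400, d = 0.572.
The smallest distance is between seq1 and seq3.

seq1 and seq3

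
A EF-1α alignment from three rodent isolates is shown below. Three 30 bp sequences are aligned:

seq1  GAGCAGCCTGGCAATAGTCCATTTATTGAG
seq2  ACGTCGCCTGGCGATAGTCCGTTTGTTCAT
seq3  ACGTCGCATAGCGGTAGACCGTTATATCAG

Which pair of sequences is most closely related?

seq2 and seq3

seq1–seq2: 9/30 differ, p = 0.300, d = 0.383.
seq1–seq3: 14/30 differ, p = 0.467, d = 0.730.
seq2–seq3: 8/30 differ, p = 0.267, d = 0.330.
The smallest distance is between seq2 and seq3.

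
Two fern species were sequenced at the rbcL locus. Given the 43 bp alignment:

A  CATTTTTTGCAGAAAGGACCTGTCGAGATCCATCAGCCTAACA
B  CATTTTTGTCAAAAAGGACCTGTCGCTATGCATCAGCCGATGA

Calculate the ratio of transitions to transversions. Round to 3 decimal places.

Transitions are A↔G and C↔T; transversions are all other mismatches.
Transitions: 1. Transversions: 8.
R = 1/8 = 0.125.

0.125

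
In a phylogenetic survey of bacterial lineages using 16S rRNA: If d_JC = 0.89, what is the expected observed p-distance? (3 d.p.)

0.521

p = (3/4)(1 − e^(−4d/3)) = 0.75 × (1 − e^(-1.186667)) = 0.75 × (1 − 0.305237) = 0.521072.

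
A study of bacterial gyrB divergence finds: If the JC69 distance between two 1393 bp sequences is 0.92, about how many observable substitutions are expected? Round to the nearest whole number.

Invert JC69: p = (3/4)(1 − e^(−4d/3)) = 0.75 × (1 − e^(-1.226667)) = 0.75 × (1 − 0.293268) = 0.530049.
Expected differing sites = pL ≈ 0.530049 × 1393 = 738.358257 ≈ 738.

738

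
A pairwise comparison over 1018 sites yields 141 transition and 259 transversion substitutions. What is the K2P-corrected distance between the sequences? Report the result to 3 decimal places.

0.557

P = 141/1018 ≈ 0.138507 and Q = 259/1018 ≈ 0.25442.
Under the Kimura two-parameter model, d = −½ ln(1 − 2P − Q) − ¼ ln(1 − 2Q).
1 − 2P − Q = 0.468566, giving −½ ln(0.468566) = 0.379039.
1 − 2Q = 0.49116, giving −¼ ln(0.49116) = 0.177746.
d = 0.379039 + 0.177746 = 0.556785.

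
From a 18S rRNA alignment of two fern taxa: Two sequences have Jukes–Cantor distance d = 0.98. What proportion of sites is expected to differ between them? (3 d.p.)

0.547

p = (3/4)(1 − e^(−4d/3)) = 0.75 × (1 − e^(-1.306667)) = 0.75 × (1 − 0.270721) = 0.546959.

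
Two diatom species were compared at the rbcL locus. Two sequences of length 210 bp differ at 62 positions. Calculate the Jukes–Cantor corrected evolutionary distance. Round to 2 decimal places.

0.38

p = 62/210 ≈ 0.295238.
d = −(3/4) ln(1 − 4p/3) = −0.75 ln(1 − 0.393651) = −0.75 ln(0.606349)
  = −0.75 × (-0.500300) = 0.375225 substitutions/site.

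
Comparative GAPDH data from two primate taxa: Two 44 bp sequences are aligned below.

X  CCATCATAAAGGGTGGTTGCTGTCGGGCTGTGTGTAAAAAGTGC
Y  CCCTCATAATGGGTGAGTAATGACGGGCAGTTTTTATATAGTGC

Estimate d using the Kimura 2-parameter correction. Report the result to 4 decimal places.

0.3430

Of 44 sites, 2 differences are transitions and 10 are transversions, so P = 2/44 ≈ 0.045455 and Q = 10/44 ≈ 0.227273.
Under the Kimura two-parameter model, d = −½ ln(1 − 2P − Q) − ¼ ln(1 − 2Q).
1 − 2P − Q = 0.681817, giving −½ ln(0.681817) = 0.191497.
1 − 2Q = 0.545454, giving −¼ ln(0.545454) = 0.151534.
d = 0.191497 + 0.151534 = 0.343031.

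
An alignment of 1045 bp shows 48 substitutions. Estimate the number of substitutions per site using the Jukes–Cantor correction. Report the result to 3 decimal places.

0.047

p = 48/1045 ≈ 0.045933.
d = −(3/4) ln(1 − 4p/3) = −0.75 ln(1 − 0.061244) = −0.75 ln(0.938756)
  = −0.75 × (-0.063200) = 0.047400 substitutions/site.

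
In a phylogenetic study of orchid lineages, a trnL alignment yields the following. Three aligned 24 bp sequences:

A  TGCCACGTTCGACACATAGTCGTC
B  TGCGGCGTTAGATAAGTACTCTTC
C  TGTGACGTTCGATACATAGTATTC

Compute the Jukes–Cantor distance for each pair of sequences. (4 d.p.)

A–B: 8/24 sites differ → p ≈ 0.333333, d = −0.75 ln(1 − 0.444444) = 0.440839 ≈ 0.4408.
A–C: 5/24 sites differ → p ≈ 0.208333, d = −0.75 ln(1 − 0.277777) = 0.244066 ≈ 0.2441.
B–C: 7/24 sites differ → p ≈ 0.291667, d = −0.75 ln(1 − 0.388889) = 0.369358 ≈ 0.3694.

d(A,B) = 0.4408, d(A,C) = 0.2441, d(B,C) = 0.3694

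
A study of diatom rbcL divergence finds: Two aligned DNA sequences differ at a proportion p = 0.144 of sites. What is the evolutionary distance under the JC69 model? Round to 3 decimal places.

0.160

d = −(3/4) ln(1 − 4p/3) = −0.75 ln(1 − 0.192) = −0.75 ln(0.808)
  = −0.75 × (-0.213193) = 0.159895 substitutions/site.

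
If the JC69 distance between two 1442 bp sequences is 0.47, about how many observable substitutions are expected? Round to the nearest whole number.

Invert JC69: p = (3/4)(1 − e^(−4d/3)) = 0.75 × (1 − e^(-0.626667)) = 0.75 × (1 − 0.534370) = 0.349223.
Expected differing sites = pL ≈ 0.349223 × 1442 = 503.579566 ≈ 504.

504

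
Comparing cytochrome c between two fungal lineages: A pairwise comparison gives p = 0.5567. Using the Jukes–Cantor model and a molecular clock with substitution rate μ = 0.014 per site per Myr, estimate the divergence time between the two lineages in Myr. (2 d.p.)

36.32

d = −(3/4) ln(1 − 4p/3) = −0.75 ln(1 − 0.742267) = −0.75 ln(0.257733)
  = −0.75 × (-1.355831) = 1.016873 substitutions/site.
Under a molecular clock d = 2μt, so t = d/(2μ) = 1.016873 / (2 × 0.014) = 36.32 Myr.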